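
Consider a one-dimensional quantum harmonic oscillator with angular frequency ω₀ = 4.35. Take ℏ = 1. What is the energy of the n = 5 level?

E = 23.9

Using E_n = (n + ½)ℏω₀: E_5 = 5.5 × 4.35 = 23.93.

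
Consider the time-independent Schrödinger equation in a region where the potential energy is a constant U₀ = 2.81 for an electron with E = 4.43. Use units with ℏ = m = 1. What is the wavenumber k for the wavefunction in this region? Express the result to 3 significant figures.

k = 1.80

With E > U₀ the solution is oscillatory, ψ ∝ e^{±ikx} with k = √(2m(E − U₀))/ℏ.
k = √(2 × 1 × 1.62) = 1.800.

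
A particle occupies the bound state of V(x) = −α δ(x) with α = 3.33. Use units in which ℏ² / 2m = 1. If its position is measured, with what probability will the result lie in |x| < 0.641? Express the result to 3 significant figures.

The normalised bound state is ψ = √κ e^{−κ|x|} with κ = mα/ℏ² = 1.665.
P(|x| < d) = ∫_{−d}^{d} κ e^{−2κ|x|} dx = 1 − e^{−2κd} = 1 − e^{−2.135} = 0.8817.

P = 0.882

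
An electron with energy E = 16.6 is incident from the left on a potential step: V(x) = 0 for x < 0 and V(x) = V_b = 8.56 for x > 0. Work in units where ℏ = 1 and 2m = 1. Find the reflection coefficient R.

On each side the TISE gives plane waves with k = √(2m(E − V))/ℏ: k₁ = √(2·½·16.6) = 4.074, k₂ = √(2·½·8.04) = 2.835.
Continuity of ψ and ψ′ at the step yields the reflection amplitude r = (k₁ − k₂)/(k₁ + k₂) = 0.1793; thus R = |r|² = 0.03214, T = 0.9679.

R = 0.0321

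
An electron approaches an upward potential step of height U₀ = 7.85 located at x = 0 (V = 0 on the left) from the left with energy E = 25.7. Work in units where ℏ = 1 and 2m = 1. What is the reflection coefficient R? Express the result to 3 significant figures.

On each side the TISE gives plane waves with k = √(2m(E − V))/ℏ: k₁ = √(2·½·25.7) = 5.070, k₂ = √(2·½·17.85) = 4.225.
Matching ψ and ψ′ at x = 0 gives r = (k₁ − k₂)/(k₁ + k₂), so R = r² = 0.008257 and T = 1 − R = 0.9917.

R = 0.00826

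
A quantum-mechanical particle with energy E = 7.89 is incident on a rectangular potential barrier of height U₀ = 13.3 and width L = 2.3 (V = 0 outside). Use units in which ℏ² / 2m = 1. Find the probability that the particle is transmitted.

Since E < U₀ the interior solution is evanescent with decay constant κ = √(2m(U₀ − E))/ℏ = 2.326.
κL = 5.350, sinh(κL) = 105.3.
Matching ψ, ψ′ at both faces gives T = [1 + U₀² sinh²(κL) / (4E(U₀ − E))]⁻¹ = 1/11480 = 0.0000871.

T = 0.0000871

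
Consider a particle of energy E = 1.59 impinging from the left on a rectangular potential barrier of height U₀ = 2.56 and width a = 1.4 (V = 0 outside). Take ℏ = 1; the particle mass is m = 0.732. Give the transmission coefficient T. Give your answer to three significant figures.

Since E < U₀ the interior solution is evanescent with decay constant κ = √(2m(U₀ − E))/ℏ = 1.192.
κa = 1.668, sinh(κa) = 2.557.
The exact tunnelling result is T⁻¹ = 1 + U₀² sinh²(κa) / [4E(U₀ − E)] = 7.948, so T = 0.126.

T = 0.126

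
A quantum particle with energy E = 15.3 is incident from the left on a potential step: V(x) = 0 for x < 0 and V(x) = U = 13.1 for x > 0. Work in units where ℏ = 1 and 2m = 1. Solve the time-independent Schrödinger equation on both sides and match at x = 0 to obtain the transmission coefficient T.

T = 0.797

On each side the TISE gives plane waves with k = √(2m(E − V))/ℏ: k₁ = √(2·½·15.3) = 3.912, k₂ = √(2·½·2.2) = 1.483.
Continuity of ψ and ψ′ at the step yields the reflection amplitude r = (k₁ − k₂)/(k₁ + k₂) = 0.4501; thus R = |r|² = 0.2026, T = 0.7974.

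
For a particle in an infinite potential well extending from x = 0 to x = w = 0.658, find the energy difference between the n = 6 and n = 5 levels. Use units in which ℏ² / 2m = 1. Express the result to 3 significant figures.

E_n = n²π²ℏ²/(2mw²), so ΔE = (6² − 5²) π²ℏ²/(2mw²).
ΔE = 11 × π² / (2 × 0.5 × 0.658²) = 250.7.

ΔE = 251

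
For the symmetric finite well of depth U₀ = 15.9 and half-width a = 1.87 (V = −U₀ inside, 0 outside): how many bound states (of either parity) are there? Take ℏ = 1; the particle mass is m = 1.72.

The dimensionless depth is z₀ = a√(2mU₀)/ℏ = 1.87 × √(54.70) = 13.83.
The even/odd transcendental equations gain one root per π/2 in z₀, giving N = 1 + ⌊2z₀/π⌋ = 1 + ⌊8.804⌋ = 9.

N = 9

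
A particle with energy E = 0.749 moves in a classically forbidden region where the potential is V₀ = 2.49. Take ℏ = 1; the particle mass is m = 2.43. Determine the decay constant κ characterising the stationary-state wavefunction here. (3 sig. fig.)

κ = 2.91

Since E < V₀ the TISE in this region is ψ'' = κ²ψ with κ = √(2m(V₀ − E))/ℏ.
κ = √(2 × 2.43 × 1.741) = 2.909.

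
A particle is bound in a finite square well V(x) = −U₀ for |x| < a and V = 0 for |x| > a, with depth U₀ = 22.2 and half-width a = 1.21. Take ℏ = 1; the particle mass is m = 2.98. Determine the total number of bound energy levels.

N = 9

The dimensionless depth is z₀ = a√(2mU₀)/ℏ = 1.21 × √(132.3) = 13.92.
The even/odd transcendental equations gain one root per π/2 in z₀, giving N = 1 + ⌊2z₀/π⌋ = 1 + ⌊8.861⌋ = 9.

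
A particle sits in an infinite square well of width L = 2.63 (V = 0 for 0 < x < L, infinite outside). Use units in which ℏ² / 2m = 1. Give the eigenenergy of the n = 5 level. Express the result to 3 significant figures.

Requiring ψ(0) = ψ(L) = 0 quantises k = nπ/L, hence E_n = ℏ²k²/2m = n²π²ℏ²/(2mL²).
E_5 = 5² × π² / (2 × 0.5 × 2.63²) = 35.67.

E = 35.7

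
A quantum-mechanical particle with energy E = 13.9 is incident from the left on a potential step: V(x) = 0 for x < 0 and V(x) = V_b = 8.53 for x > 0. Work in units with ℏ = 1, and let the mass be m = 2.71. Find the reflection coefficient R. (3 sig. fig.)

The wavenumbers are k₁ = √(2mE)/ℏ = 8.680 on the left and k₂ = √(2m(E − V_b))/ℏ = 5.395 on the right.
Matching ψ and ψ′ at x = 0 gives r = (k₁ − k₂)/(k₁ + k₂), so R = r² = 0.05447 and T = 1 − R = 0.9455.

R = 0.0545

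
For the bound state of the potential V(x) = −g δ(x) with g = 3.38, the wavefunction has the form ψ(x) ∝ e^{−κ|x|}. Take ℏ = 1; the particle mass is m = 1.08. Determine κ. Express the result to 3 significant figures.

Integrate −(ℏ²/2m)ψ'' − gδ(x)ψ = Eψ from −ε to +ε: the ψ'' term gives ψ'(0⁺) − ψ'(0⁻) and the δ term gives −(2mg/ℏ²)ψ(0).
With ψ ∝ e^{−κ|x|} this yields −2κ = −2mg/ℏ², so κ = mg/ℏ² = 3.650.

κ = 3.65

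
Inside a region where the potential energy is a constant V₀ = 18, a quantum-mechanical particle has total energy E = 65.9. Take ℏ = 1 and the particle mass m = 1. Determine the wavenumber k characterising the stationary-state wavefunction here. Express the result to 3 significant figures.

k = 9.79

With E > V₀ the solution is oscillatory, ψ ∝ e^{±ikx} with k = √(2m(E − V₀))/ℏ.
k = √(2 × 1 × 47.9) = 9.788.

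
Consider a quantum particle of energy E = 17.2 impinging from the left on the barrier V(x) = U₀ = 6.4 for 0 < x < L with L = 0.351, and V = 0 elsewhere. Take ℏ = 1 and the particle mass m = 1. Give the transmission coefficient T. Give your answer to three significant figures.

Above the barrier the interior wavenumber is k₂ = √(2m(E − U₀))/ℏ = 4.648, giving phase k₂L = 1.631.
Matching at both interfaces gives T⁻¹ = 1 + U₀² sin²(k₂L) / [4E(E − U₀)] = 1.055, hence T = 0.948.

T = 0.948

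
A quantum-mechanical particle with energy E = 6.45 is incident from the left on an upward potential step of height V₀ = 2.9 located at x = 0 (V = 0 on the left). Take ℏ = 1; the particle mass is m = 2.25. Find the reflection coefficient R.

R = 0.0220

On each side the TISE gives plane waves with k = √(2m(E − V))/ℏ: k₁ = √(2·2.25·6.45) = 5.387, k₂ = √(2·2.25·3.55) = 3.997.
Matching ψ and ψ′ at x = 0 gives r = (k₁ − k₂)/(k₁ + k₂), so R = r² = 0.02196 and T = 1 − R = 0.9780.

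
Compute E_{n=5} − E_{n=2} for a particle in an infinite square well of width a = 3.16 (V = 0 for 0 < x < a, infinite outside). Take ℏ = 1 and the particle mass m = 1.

ΔE = 10.4

E_n = n²π²ℏ²/(2ma²), so ΔE = (5² − 2²) π²ℏ²/(2ma²).
ΔE = 21 × π² / (2 × 1 × 3.16²) = 10.38.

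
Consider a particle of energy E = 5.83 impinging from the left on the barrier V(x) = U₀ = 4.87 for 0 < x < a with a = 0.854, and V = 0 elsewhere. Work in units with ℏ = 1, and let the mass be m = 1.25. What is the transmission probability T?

Above the barrier the interior wavenumber is k₂ = √(2m(E − U₀))/ℏ = 1.549, giving phase k₂a = 1.323.
Matching at both interfaces gives T⁻¹ = 1 + U₀² sin²(k₂a) / [4E(E − U₀)] = 1.996, hence T = 0.501.

T = 0.501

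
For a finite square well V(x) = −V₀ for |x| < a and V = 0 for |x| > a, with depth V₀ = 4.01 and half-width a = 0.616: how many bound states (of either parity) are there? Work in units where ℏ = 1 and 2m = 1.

N = 1

Define the well-strength parameter z₀ = (a/ℏ)√(2mV₀) = 0.616 × √(2·0.5·4.01) = 1.234.
The even/odd transcendental equations gain one root per π/2 in z₀, giving N = 1 + ⌊2z₀/π⌋ = 1 + ⌊0.7853⌋ = 1.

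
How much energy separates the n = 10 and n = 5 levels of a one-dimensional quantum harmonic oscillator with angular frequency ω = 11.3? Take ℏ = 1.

ΔE = 56.5

E_n = ℏω(n + ½), so ΔE = (10 − 5) ℏω = 5 × 11.3 = 56.50.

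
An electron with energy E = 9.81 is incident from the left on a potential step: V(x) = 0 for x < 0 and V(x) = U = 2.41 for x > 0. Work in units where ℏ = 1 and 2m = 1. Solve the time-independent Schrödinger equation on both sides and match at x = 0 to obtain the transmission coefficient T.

On each side the TISE gives plane waves with k = √(2m(E − V))/ℏ: k₁ = √(2·½·9.81) = 3.132, k₂ = √(2·½·7.4) = 2.720.
Matching ψ and ψ′ at x = 0 gives r = (k₁ − k₂)/(k₁ + k₂), so R = r² = 0.004951 and T = 1 − R = 0.9950.

T = 0.995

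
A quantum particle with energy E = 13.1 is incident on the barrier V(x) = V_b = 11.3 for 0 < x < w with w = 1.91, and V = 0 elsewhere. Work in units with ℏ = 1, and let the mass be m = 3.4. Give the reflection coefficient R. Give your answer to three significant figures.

R = 0.170

Above the barrier the interior wavenumber is k₂ = √(2m(E − V_b))/ℏ = 3.499, giving phase k₂w = 6.682.
T = [1 + V_b² sin²(k₂w) / (4E(E − V_b))]⁻¹ = 1/1.204 = 0.830.
R = 1 − T = 0.170.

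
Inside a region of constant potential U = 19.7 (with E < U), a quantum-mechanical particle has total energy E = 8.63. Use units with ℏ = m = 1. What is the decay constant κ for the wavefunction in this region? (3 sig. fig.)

Since E < U the TISE in this region is ψ'' = κ²ψ with κ = √(2m(U − E))/ℏ.
κ = √(2 × 1 × 11.07) = 4.705.

κ = 4.71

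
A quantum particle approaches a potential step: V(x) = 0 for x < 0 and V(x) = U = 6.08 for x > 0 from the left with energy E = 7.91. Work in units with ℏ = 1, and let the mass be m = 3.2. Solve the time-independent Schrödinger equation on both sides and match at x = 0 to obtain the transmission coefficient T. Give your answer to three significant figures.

T = 0.877

The wavenumbers are k₁ = √(2mE)/ℏ = 7.115 on the left and k₂ = √(2m(E − U))/ℏ = 3.422 on the right.
Continuity of ψ and ψ′ at the step yields the reflection amplitude r = (k₁ − k₂)/(k₁ + k₂) = 0.3504; thus R = |r|² = 0.1228, T = 0.8772.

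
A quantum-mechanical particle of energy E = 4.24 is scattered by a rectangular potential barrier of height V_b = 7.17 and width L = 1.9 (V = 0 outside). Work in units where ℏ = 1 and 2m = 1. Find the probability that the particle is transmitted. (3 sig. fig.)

T = 0.00577

E < V_b: inside the barrier ψ ∝ e^{±κx} with κ = √(2m(V_b − E))/ℏ = 1.712.
κL = 3.252, sinh(κL) = 12.91.
Matching ψ, ψ′ at both faces gives T = [1 + V_b² sinh²(κL) / (4E(V_b − E))]⁻¹ = 1/173.3 = 0.00577.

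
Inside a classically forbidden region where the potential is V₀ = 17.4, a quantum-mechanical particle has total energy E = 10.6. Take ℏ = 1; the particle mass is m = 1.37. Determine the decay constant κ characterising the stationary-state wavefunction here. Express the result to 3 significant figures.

Since E < V₀ the TISE in this region is ψ'' = κ²ψ with κ = √(2m(V₀ − E))/ℏ.
κ = √(2 × 1.37 × 6.8) = 4.316.

κ = 4.32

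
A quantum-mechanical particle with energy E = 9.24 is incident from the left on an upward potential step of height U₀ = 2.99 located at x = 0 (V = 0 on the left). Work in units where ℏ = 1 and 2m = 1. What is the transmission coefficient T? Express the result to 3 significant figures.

T = 0.991

On each side the TISE gives plane waves with k = √(2m(E − V))/ℏ: k₁ = √(2·½·9.24) = 3.040, k₂ = √(2·½·6.25) = 2.500.
Matching ψ and ψ′ at x = 0 gives r = (k₁ − k₂)/(k₁ + k₂), so R = r² = 0.009493 and T = 1 − R = 0.9905.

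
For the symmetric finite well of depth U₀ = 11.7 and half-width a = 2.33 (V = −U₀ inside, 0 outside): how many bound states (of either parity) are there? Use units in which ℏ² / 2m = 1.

N = 6

Define the well-strength parameter z₀ = (a/ℏ)√(2mU₀) = 2.33 × √(2·0.5·11.7) = 7.970.
A new bound state (alternating even/odd) appears each time z₀ passes a multiple of π/2, so N = ⌊2z₀/π⌋ + 1 = ⌊5.074⌋ + 1 = 6.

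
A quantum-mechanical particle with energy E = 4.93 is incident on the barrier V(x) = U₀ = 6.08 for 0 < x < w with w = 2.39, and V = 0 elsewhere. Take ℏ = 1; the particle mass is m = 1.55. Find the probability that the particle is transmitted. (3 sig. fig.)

T = 0.000295

E < U₀: inside the barrier ψ ∝ e^{±κx} with κ = √(2m(U₀ − E))/ℏ = 1.888.
κw = 4.513, sinh(κw) = 45.57.
Matching ψ, ψ′ at both faces gives T = [1 + U₀² sinh²(κw) / (4E(U₀ − E))]⁻¹ = 1/3387 = 0.000295.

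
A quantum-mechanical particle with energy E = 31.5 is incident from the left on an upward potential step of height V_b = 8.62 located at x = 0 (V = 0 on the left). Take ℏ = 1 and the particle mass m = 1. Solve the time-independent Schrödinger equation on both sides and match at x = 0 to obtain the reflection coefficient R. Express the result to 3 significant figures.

The wavenumbers are k₁ = √(2mE)/ℏ = 7.937 on the left and k₂ = √(2m(E − V_b))/ℏ = 6.765 on the right.
Continuity of ψ and ψ′ at the step yields the reflection amplitude r = (k₁ − k₂)/(k₁ + k₂) = 0.07976; thus R = |r|² = 0.006362, T = 0.9936.

R = 0.00636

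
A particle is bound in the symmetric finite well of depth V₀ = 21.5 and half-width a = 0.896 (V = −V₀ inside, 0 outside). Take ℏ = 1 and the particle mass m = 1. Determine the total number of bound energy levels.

N = 4

Define the well-strength parameter z₀ = (a/ℏ)√(2mV₀) = 0.896 × √(2·1·21.5) = 5.875.
A new bound state (alternating even/odd) appears each time z₀ passes a multiple of π/2, so N = ⌊2z₀/π⌋ + 1 = ⌊3.740⌋ + 1 = 4.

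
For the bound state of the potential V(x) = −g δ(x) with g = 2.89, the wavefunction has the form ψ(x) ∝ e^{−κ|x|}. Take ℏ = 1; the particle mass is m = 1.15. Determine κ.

κ = 3.32

Integrate −(ℏ²/2m)ψ'' − gδ(x)ψ = Eψ from −ε to +ε: the ψ'' term gives ψ'(0⁺) − ψ'(0⁻) and the δ term gives −(2mg/ℏ²)ψ(0).
With ψ ∝ e^{−κ|x|} this yields −2κ = −2mg/ℏ², so κ = mg/ℏ² = 3.324.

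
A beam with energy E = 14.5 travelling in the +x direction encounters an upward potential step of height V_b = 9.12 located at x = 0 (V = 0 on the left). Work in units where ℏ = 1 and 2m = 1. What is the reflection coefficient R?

R = 0.0590

On each side the TISE gives plane waves with k = √(2m(E − V))/ℏ: k₁ = √(2·½·14.5) = 3.808, k₂ = √(2·½·5.38) = 2.319.
Matching ψ and ψ′ at x = 0 gives r = (k₁ − k₂)/(k₁ + k₂), so R = r² = 0.05901 and T = 1 − R = 0.9410.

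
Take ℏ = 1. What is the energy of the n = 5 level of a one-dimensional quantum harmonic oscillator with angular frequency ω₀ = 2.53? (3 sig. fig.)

E = 13.9

The oscillator eigenvalues are E_n = ℏω₀(n + ½), so E_5 = 2.53 × 5.5 = 13.92.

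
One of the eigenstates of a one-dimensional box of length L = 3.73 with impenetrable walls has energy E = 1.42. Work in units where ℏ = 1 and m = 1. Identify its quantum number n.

n = 2

For an infinite well E_n = n²π²ℏ²/(2mL²), so n = (L/πℏ)√(2mE).
n = (3.73/π) × √(2 × 1 × 1.42) = 2.001 → n = 2.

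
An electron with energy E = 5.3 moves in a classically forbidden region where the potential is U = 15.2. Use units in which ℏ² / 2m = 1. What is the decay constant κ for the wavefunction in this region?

Since E < U the TISE in this region is ψ'' = κ²ψ with κ = √(2m(U − E))/ℏ.
κ = √(2 × 0.5 × 9.9) = 3.146.

κ = 3.15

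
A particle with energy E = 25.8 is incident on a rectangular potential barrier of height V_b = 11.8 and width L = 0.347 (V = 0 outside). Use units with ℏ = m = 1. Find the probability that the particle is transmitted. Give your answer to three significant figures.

T = 0.918

Above the barrier the interior wavenumber is k₂ = √(2m(E − V_b))/ℏ = 5.292, giving phase k₂L = 1.836.
Matching at both interfaces gives T⁻¹ = 1 + V_b² sin²(k₂L) / [4E(E − V_b)] = 1.090, hence T = 0.918.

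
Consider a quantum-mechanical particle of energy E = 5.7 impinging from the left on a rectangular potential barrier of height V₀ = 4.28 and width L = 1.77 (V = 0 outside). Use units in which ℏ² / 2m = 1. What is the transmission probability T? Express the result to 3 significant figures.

Above the barrier the interior wavenumber is k₂ = √(2m(E − V₀))/ℏ = 1.192, giving phase k₂L = 2.109.
Matching at both interfaces gives T⁻¹ = 1 + V₀² sin²(k₂L) / [4E(E − V₀)] = 1.417, hence T = 0.706.

T = 0.706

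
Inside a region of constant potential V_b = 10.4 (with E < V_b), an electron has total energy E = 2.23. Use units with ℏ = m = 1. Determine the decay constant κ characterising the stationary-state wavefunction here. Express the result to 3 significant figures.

κ = 4.04

Since E < V_b the TISE in this region is ψ'' = κ²ψ with κ = √(2m(V_b − E))/ℏ.
κ = √(2 × 1 × 8.17) = 4.042.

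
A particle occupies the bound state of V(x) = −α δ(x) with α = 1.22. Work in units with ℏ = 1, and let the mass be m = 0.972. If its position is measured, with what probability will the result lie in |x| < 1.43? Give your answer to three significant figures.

The normalised bound state is ψ = √κ e^{−κ|x|} with κ = mα/ℏ² = 1.186.
P(|x| < d) = ∫_{−d}^{d} κ e^{−2κ|x|} dx = 1 − e^{−2κd} = 1 − e^{−3.392} = 0.9663.

P = 0.966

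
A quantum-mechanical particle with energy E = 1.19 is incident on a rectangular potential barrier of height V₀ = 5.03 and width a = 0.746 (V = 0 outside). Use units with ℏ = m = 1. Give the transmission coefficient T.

Since E < V₀ the interior solution is evanescent with decay constant κ = √(2m(V₀ − E))/ℏ = 2.771.
κa = 2.067, sinh(κa) = 3.889.
Matching ψ, ψ′ at both faces gives T = [1 + V₀² sinh²(κa) / (4E(V₀ − E))]⁻¹ = 1/21.93 = 0.0456.

T = 0.0456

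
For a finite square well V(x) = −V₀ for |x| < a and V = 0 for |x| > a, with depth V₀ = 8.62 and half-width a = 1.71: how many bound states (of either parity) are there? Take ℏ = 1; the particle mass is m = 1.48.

N = 6

Define the well-strength parameter z₀ = (a/ℏ)√(2mV₀) = 1.71 × √(2·1.48·8.62) = 8.638.
A new bound state (alternating even/odd) appears each time z₀ passes a multiple of π/2, so N = ⌊2z₀/π⌋ + 1 = ⌊5.499⌋ + 1 = 6.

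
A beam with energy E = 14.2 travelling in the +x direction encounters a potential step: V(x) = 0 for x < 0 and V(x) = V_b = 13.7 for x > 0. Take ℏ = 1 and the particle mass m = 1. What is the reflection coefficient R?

R = 0.468

On each side the TISE gives plane waves with k = √(2m(E − V))/ℏ: k₁ = √(2·1·14.2) = 5.329, k₂ = √(2·1·0.5) = 1.000.
Matching ψ and ψ′ at x = 0 gives r = (k₁ − k₂)/(k₁ + k₂), so R = r² = 0.4679 and T = 1 − R = 0.5321.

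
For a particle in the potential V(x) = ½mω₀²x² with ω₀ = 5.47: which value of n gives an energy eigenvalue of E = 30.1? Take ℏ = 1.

n = 5

Invert E_n = (n + ½)ℏω₀: n = E/ℏω₀ − ½ = 5.003, so n = 5.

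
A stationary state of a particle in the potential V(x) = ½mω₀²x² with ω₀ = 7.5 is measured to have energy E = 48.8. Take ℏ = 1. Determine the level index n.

E_n = ℏω₀(n + ½) ⇒ n = E/(ℏω₀) − ½ = 48.8/7.5 − 0.5 = 6.007 → n = 6.

n = 6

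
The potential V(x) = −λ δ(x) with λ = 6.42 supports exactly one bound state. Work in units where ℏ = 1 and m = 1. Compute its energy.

The bound state is ψ(x) = √κ e^{−κ|x|}. The derivative jump ψ'(0⁺) − ψ'(0⁻) = −(2mλ/ℏ²)ψ(0) fixes κ = mλ/ℏ² = 6.420.
Then E = −ℏ²κ²/(2m) = −mλ²/(2ℏ²) = -20.61.

E = -20.6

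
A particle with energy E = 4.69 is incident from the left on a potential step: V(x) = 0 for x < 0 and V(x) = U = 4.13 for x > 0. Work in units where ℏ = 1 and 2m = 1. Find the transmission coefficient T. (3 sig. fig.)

On each side the TISE gives plane waves with k = √(2m(E − V))/ℏ: k₁ = √(2·½·4.69) = 2.166, k₂ = √(2·½·0.56) = 0.7483.
Matching ψ and ψ′ at x = 0 gives r = (k₁ − k₂)/(k₁ + k₂), so R = r² = 0.2366 and T = 1 − R = 0.7634.

T = 0.763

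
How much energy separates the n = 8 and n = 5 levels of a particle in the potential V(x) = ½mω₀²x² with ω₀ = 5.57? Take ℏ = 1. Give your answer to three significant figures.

E_n = ℏω₀(n + ½), so ΔE = (8 − 5) ℏω₀ = 3 × 5.57 = 16.71.

ΔE = 16.7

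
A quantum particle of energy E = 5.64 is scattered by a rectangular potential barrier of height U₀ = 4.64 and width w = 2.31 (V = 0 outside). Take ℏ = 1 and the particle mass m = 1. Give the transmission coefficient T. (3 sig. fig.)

T = 0.985

E > U₀: inside the barrier k₂ = √(2m(E − U₀))/ℏ = 1.414, k₂w = 3.267.
Matching at both interfaces gives T⁻¹ = 1 + U₀² sin²(k₂w) / [4E(E − U₀)] = 1.015, hence T = 0.985.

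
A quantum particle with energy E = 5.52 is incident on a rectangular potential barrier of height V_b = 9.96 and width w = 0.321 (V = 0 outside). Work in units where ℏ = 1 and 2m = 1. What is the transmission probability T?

T = 0.650

Since E < V_b the interior solution is evanescent with decay constant κ = √(2m(V_b − E))/ℏ = 2.107.
κw = 0.6764, sinh(κw) = 0.7292.
Matching ψ, ψ′ at both faces gives T = [1 + V_b² sinh²(κw) / (4E(V_b − E))]⁻¹ = 1/1.538 = 0.650.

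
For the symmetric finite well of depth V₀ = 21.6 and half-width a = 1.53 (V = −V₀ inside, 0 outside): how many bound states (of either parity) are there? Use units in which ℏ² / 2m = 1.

N = 5

Define the well-strength parameter z₀ = (a/ℏ)√(2mV₀) = 1.53 × √(2·0.5·21.6) = 7.111.
A new bound state (alternating even/odd) appears each time z₀ passes a multiple of π/2, so N = ⌊2z₀/π⌋ + 1 = ⌊4.527⌋ + 1 = 5.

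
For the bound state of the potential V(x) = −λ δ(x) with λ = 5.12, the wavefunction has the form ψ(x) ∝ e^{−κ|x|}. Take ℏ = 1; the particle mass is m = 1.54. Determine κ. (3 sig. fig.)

Integrating the TISE across x = 0 gives the cusp condition ψ'(0⁺) − ψ'(0⁻) = −(2mλ/ℏ²)ψ(0).
With ψ ∝ e^{−κ|x|} this yields −2κ = −2mλ/ℏ², so κ = mλ/ℏ² = 7.885.

κ = 7.88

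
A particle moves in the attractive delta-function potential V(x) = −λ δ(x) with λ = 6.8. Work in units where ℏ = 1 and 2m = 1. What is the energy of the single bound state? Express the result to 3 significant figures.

The bound state is ψ(x) = √κ e^{−κ|x|}. The derivative jump ψ'(0⁺) − ψ'(0⁻) = −(2mλ/ℏ²)ψ(0) fixes κ = mλ/ℏ² = 3.400.
Then E = −ℏ²κ²/(2m) = −mλ²/(2ℏ²) = -11.56.

E = -11.6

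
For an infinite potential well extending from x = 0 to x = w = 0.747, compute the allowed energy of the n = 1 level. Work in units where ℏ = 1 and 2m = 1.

The infinite-well eigenfunctions ψ_n = √(2/w) sin(nπx/w) vanish at both walls, giving E_n = n²π²ℏ²/(2mw²).
E_1 = 1² × π² / (2 × 0.5 × 0.747²) = 17.69.

E = 17.7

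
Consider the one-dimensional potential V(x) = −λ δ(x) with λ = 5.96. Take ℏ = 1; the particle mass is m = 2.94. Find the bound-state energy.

E = -52.2

The bound state is ψ(x) = √κ e^{−κ|x|}. The derivative jump ψ'(0⁺) − ψ'(0⁻) = −(2mλ/ℏ²)ψ(0) fixes κ = mλ/ℏ² = 17.52.
Then E = −ℏ²κ²/(2m) = −mλ²/(2ℏ²) = -52.22.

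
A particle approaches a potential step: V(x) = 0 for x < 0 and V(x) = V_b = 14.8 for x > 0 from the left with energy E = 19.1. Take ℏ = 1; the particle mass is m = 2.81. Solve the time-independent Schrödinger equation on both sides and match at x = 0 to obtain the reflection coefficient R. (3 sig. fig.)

R = 0.127

The wavenumbers are k₁ = √(2mE)/ℏ = 10.36 on the left and k₂ = √(2m(E − V_b))/ℏ = 4.916 on the right.
Matching ψ and ψ′ at x = 0 gives r = (k₁ − k₂)/(k₁ + k₂), so R = r² = 0.1270 and T = 1 − R = 0.8730.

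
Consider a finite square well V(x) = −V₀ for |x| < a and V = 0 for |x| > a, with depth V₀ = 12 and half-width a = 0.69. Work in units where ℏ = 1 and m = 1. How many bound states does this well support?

Define the well-strength parameter z₀ = (a/ℏ)√(2mV₀) = 0.69 × √(2·1·12) = 3.380.
The even/odd transcendental equations gain one root per π/2 in z₀, giving N = 1 + ⌊2z₀/π⌋ = 1 + ⌊2.152⌋ = 3.

N = 3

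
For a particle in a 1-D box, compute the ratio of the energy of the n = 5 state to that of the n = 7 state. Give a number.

E_n = n²π²ℏ²/(2mL²) so the ratio is n₂²/n₁² = 25/49 = 0.510204.

0.510204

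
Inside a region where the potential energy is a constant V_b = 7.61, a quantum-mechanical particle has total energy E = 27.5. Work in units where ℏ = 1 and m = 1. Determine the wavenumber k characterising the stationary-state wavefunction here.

With E > V_b the solution is oscillatory, ψ ∝ e^{±ikx} with k = √(2m(E − V_b))/ℏ.
k = √(2 × 1 × 19.89) = 6.307.

k = 6.31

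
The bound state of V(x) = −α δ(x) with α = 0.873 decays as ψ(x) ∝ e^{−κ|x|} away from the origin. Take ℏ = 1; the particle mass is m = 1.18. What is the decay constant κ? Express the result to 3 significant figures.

κ = 1.03

Integrating the TISE across x = 0 gives the cusp condition ψ'(0⁺) − ψ'(0⁻) = −(2mα/ℏ²)ψ(0).
With ψ ∝ e^{−κ|x|} this yields −2κ = −2mα/ℏ², so κ = mα/ℏ² = 1.030.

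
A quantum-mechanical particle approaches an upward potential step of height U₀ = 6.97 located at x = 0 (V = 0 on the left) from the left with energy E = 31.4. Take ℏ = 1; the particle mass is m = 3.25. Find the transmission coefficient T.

On each side the TISE gives plane waves with k = √(2m(E − V))/ℏ: k₁ = √(2·3.25·31.4) = 14.29, k₂ = √(2·3.25·24.43) = 12.60.
Matching ψ and ψ′ at x = 0 gives r = (k₁ − k₂)/(k₁ + k₂), so R = r² = 0.003927 and T = 1 − R = 0.9961.

T = 0.996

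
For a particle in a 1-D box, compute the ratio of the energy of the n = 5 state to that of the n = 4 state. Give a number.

Since E_n ∝ n², the ratio is (5/4)² = 1.5625.

1.5625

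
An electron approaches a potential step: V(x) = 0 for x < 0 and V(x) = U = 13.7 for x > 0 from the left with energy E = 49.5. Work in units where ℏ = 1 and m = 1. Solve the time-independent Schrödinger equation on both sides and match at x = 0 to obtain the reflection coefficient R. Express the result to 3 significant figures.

The wavenumbers are k₁ = √(2mE)/ℏ = 9.950 on the left and k₂ = √(2m(E − U))/ℏ = 8.462 on the right.
Continuity of ψ and ψ′ at the step yields the reflection amplitude r = (k₁ − k₂)/(k₁ + k₂) = 0.08083; thus R = |r|² = 0.006533, T = 0.9935.

R = 0.00653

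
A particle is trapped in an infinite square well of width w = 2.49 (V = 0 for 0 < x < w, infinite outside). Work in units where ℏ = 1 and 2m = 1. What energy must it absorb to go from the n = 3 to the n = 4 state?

ΔE = 11.1

E_n = n²π²ℏ²/(2mw²), so ΔE = (4² − 3²) π²ℏ²/(2mw²).
ΔE = 7 × π² / (2 × 0.5 × 2.49²) = 11.14.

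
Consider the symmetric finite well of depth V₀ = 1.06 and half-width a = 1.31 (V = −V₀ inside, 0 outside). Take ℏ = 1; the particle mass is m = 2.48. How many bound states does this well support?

N = 2

Define the well-strength parameter z₀ = (a/ℏ)√(2mV₀) = 1.31 × √(2·2.48·1.06) = 3.004.
The even/odd transcendental equations gain one root per π/2 in z₀, giving N = 1 + ⌊2z₀/π⌋ = 1 + ⌊1.912⌋ = 2.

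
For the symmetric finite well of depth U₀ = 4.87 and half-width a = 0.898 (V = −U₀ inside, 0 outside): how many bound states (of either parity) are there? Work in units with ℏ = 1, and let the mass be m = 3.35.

N = 4

The dimensionless depth is z₀ = a√(2mU₀)/ℏ = 0.898 × √(32.63) = 5.130.
A new bound state (alternating even/odd) appears each time z₀ passes a multiple of π/2, so N = ⌊2z₀/π⌋ + 1 = ⌊3.266⌋ + 1 = 4.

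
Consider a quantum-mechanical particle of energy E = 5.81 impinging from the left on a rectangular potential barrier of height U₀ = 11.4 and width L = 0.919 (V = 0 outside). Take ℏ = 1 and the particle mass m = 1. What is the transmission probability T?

T = 0.00853

Since E < U₀ the interior solution is evanescent with decay constant κ = √(2m(U₀ − E))/ℏ = 3.344.
κL = 3.073, sinh(κL) = 10.78.
Matching ψ, ψ′ at both faces gives T = [1 + U₀² sinh²(κL) / (4E(U₀ − E))]⁻¹ = 1/117.2 = 0.00853.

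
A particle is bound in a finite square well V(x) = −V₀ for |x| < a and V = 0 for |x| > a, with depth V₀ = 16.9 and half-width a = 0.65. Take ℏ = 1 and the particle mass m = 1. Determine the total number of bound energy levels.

N = 3

The dimensionless depth is z₀ = a√(2mV₀)/ℏ = 0.65 × √(33.80) = 3.779.
The even/odd transcendental equations gain one root per π/2 in z₀, giving N = 1 + ⌊2z₀/π⌋ = 1 + ⌊2.406⌋ = 3.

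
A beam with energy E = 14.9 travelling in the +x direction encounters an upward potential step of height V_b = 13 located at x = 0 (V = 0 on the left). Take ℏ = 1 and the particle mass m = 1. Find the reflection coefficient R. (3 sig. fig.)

On each side the TISE gives plane waves with k = √(2m(E − V))/ℏ: k₁ = √(2·1·14.9) = 5.459, k₂ = √(2·1·1.9) = 1.949.
Matching ψ and ψ′ at x = 0 gives r = (k₁ − k₂)/(k₁ + k₂), so R = r² = 0.2244 and T = 1 − R = 0.7756.

R = 0.224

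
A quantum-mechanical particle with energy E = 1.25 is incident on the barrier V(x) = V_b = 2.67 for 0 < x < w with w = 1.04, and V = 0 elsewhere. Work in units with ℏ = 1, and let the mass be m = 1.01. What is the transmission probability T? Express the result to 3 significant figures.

Since E < V_b the interior solution is evanescent with decay constant κ = √(2m(V_b − E))/ℏ = 1.694.
κw = 1.761, sinh(κw) = 2.824.
Matching ψ, ψ′ at both faces gives T = [1 + V_b² sinh²(κw) / (4E(V_b − E))]⁻¹ = 1/9.009 = 0.111.

T = 0.111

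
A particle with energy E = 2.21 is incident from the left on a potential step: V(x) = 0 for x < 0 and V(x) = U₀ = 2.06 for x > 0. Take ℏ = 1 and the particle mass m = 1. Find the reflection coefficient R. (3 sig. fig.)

R = 0.344

The wavenumbers are k₁ = √(2mE)/ℏ = 2.102 on the left and k₂ = √(2m(E − U₀))/ℏ = 0.5477 on the right.
Continuity of ψ and ψ′ at the step yields the reflection amplitude r = (k₁ − k₂)/(k₁ + k₂) = 0.5866; thus R = |r|² = 0.3441, T = 0.6559.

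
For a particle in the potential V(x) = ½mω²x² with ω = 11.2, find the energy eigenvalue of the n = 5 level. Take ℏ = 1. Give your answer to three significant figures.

Using E_n = (n + ½)ℏω: E_5 = 5.5 × 11.2 = 61.60.

E = 61.6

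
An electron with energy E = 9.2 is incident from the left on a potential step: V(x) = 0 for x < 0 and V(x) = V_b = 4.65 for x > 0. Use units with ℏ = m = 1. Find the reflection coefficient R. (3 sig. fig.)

The wavenumbers are k₁ = √(2mE)/ℏ = 4.290 on the left and k₂ = √(2m(E − V_b))/ℏ = 3.017 on the right.
Continuity of ψ and ψ′ at the step yields the reflection amplitude r = (k₁ − k₂)/(k₁ + k₂) = 0.1742; thus R = |r|² = 0.03035, T = 0.9696.

R = 0.0304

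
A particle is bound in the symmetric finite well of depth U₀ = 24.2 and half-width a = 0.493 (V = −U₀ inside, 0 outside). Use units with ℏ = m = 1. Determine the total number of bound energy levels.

The dimensionless depth is z₀ = a√(2mU₀)/ℏ = 0.493 × √(48.40) = 3.430.
The even/odd transcendental equations gain one root per π/2 in z₀, giving N = 1 + ⌊2z₀/π⌋ = 1 + ⌊2.183⌋ = 3.

N = 3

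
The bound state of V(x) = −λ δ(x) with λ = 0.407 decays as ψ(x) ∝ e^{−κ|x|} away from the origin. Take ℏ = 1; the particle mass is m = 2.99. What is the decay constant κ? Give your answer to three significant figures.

Integrate −(ℏ²/2m)ψ'' − λδ(x)ψ = Eψ from −ε to +ε: the ψ'' term gives ψ'(0⁺) − ψ'(0⁻) and the δ term gives −(2mλ/ℏ²)ψ(0).
With ψ ∝ e^{−κ|x|} this yields −2κ = −2mλ/ℏ², so κ = mλ/ℏ² = 1.217.

κ = 1.22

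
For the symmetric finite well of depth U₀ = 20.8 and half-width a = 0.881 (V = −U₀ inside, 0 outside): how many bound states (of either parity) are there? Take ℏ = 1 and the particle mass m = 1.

N = 4

Define the well-strength parameter z₀ = (a/ℏ)√(2mU₀) = 0.881 × √(2·1·20.8) = 5.682.
A new bound state (alternating even/odd) appears each time z₀ passes a multiple of π/2, so N = ⌊2z₀/π⌋ + 1 = ⌊3.617⌋ + 1 = 4.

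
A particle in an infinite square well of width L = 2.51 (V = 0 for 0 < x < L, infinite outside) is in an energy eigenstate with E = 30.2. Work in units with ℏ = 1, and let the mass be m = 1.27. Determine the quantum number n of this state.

From E_n = n²π²ℏ²/(2mL²) invert to n = √(2mL²E)/(πℏ).
n = (2.51/π) × √(2 × 1.27 × 30.2) = 6.998 → n = 7.

n = 7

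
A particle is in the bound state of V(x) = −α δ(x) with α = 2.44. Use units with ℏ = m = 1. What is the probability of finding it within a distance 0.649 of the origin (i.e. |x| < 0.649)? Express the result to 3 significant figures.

P = 0.958

The normalised bound state is ψ = √κ e^{−κ|x|} with κ = mα/ℏ² = 2.440.
P(|x| < d) = ∫_{−d}^{d} κ e^{−2κ|x|} dx = 1 − e^{−2κd} = 1 − e^{−3.167} = 0.9579.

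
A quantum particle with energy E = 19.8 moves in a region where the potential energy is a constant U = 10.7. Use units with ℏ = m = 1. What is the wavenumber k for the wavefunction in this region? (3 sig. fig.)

k = 4.27

With E > U the solution is oscillatory, ψ ∝ e^{±ikx} with k = √(2m(E − U))/ℏ.
k = √(2 × 1 × 9.1) = 4.266.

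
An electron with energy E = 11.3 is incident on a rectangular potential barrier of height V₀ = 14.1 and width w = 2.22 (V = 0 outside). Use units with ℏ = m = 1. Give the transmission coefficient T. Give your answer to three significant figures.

Since E < V₀ the interior solution is evanescent with decay constant κ = √(2m(V₀ − E))/ℏ = 2.366.
κw = 5.253, sinh(κw) = 95.61.
The exact tunnelling result is T⁻¹ = 1 + V₀² sinh²(κw) / [4E(V₀ − E)] = 14360, so T = 0.0000696.

T = 0.0000696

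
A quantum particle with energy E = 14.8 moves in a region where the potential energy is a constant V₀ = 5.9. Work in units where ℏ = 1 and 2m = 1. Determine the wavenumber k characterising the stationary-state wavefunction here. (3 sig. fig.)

k = 2.98

With E > V₀ the solution is oscillatory, ψ ∝ e^{±ikx} with k = √(2m(E − V₀))/ℏ.
k = √(2 × 0.5 × 8.9) = 2.983.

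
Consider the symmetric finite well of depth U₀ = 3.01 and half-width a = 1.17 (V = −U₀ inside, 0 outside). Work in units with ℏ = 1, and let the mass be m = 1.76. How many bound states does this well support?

N = 3

Define the well-strength parameter z₀ = (a/ℏ)√(2mU₀) = 1.17 × √(2·1.76·3.01) = 3.808.
The even/odd transcendental equations gain one root per π/2 in z₀, giving N = 1 + ⌊2z₀/π⌋ = 1 + ⌊2.424⌋ = 3.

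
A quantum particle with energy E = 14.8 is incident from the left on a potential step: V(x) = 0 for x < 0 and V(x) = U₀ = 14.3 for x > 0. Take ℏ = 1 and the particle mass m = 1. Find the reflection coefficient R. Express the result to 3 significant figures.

R = 0.475

On each side the TISE gives plane waves with k = √(2m(E − V))/ℏ: k₁ = √(2·1·14.8) = 5.441, k₂ = √(2·1·0.5) = 1.000.
Matching ψ and ψ′ at x = 0 gives r = (k₁ − k₂)/(k₁ + k₂), so R = r² = 0.4754 and T = 1 − R = 0.5246.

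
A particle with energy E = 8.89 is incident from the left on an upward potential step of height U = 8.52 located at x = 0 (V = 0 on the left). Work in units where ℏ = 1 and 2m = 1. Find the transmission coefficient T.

T = 0.563

The wavenumbers are k₁ = √(2mE)/ℏ = 2.982 on the left and k₂ = √(2m(E − U))/ℏ = 0.6083 on the right.
Matching ψ and ψ′ at x = 0 gives r = (k₁ − k₂)/(k₁ + k₂), so R = r² = 0.4371 and T = 1 − R = 0.5629.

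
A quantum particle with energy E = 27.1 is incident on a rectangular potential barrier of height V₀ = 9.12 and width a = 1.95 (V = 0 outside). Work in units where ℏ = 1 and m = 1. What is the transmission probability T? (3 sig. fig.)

Above the barrier the interior wavenumber is k₂ = √(2m(E − V₀))/ℏ = 5.997, giving phase k₂a = 11.69.
T = [1 + V₀² sin²(k₂a) / (4E(E − V₀))]⁻¹ = 1/1.025 = 0.976.

T = 0.976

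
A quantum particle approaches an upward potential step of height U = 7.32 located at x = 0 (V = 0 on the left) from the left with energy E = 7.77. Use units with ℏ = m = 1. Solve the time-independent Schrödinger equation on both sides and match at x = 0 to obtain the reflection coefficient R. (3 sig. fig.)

R = 0.375

The wavenumbers are k₁ = √(2mE)/ℏ = 3.942 on the left and k₂ = √(2m(E − U))/ℏ = 0.9487 on the right.
Continuity of ψ and ψ′ at the step yields the reflection amplitude r = (k₁ − k₂)/(k₁ + k₂) = 0.6121; thus R = |r|² = 0.3746, T = 0.6254.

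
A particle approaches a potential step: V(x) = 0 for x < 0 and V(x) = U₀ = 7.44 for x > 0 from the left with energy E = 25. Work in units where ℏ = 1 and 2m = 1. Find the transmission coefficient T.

T = 0.992

On each side the TISE gives plane waves with k = √(2m(E − V))/ℏ: k₁ = √(2·½·25) = 5.000, k₂ = √(2·½·17.56) = 4.190.
Matching ψ and ψ′ at x = 0 gives r = (k₁ − k₂)/(k₁ + k₂), so R = r² = 0.007759 and T = 1 − R = 0.9922.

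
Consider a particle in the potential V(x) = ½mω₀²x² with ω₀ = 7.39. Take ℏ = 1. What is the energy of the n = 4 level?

E = 33.3

The oscillator eigenvalues are E_n = ℏω₀(n + ½), so E_4 = 7.39 × 4.5 = 33.26.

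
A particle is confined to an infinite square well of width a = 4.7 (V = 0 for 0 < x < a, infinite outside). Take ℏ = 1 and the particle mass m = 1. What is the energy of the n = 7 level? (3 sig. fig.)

E = 10.9

Requiring ψ(0) = ψ(a) = 0 quantises k = nπ/a, hence E_n = ℏ²k²/2m = n²π²ℏ²/(2ma²).
E_7 = 7² × π² / (2 × 1 × 4.7²) = 10.95.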